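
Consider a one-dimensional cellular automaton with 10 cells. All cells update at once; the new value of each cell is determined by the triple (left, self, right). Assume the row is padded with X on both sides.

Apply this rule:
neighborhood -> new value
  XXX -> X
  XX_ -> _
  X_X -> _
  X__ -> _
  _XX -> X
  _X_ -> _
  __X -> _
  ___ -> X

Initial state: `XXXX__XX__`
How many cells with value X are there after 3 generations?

2

generation 1: XXX___X___
generation 2: XX__X___X_
generation 3: X_____X___
count of X: 2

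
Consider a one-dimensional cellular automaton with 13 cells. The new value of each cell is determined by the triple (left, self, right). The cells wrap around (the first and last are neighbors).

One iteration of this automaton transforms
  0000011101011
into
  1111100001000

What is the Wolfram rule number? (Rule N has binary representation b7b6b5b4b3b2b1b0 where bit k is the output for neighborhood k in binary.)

23

position 6: 111 → 0  (bit 7 = 0)
position 7: 110 → 0  (bit 6 = 0)
position 8: 101 → 0  (bit 5 = 0)
position 0: 100 → 1  (bit 4 = 1)
position 5: 011 → 0  (bit 3 = 0)
position 9: 010 → 1  (bit 2 = 1)
position 4: 001 → 1  (bit 1 = 1)
position 1: 000 → 1  (bit 0 = 1)
bits b7..b0 = 00010111 = 23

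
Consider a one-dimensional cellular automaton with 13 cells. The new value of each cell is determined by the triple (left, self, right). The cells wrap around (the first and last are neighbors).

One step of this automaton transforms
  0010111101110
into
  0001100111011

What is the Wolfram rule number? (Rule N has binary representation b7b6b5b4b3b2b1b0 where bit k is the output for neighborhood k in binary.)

120

position 5: 111 → 0  (bit 7 = 0)
position 7: 110 → 1  (bit 6 = 1)
position 3: 101 → 1  (bit 5 = 1)
position 12: 100 → 1  (bit 4 = 1)
position 4: 011 → 1  (bit 3 = 1)
position 2: 010 → 0  (bit 2 = 0)
position 1: 001 → 0  (bit 1 = 0)
position 0: 000 → 0  (bit 0 = 0)
bits b7..b0 = 01111000 = 120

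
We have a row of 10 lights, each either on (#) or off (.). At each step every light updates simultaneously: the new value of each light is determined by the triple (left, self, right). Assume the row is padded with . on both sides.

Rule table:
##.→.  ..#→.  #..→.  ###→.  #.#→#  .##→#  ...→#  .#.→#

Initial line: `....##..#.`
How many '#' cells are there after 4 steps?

4

step 1: ###.#...#.
step 2: #..##.#.#.
step 3: #..#.####.
step 4: #..###....
count of #: 4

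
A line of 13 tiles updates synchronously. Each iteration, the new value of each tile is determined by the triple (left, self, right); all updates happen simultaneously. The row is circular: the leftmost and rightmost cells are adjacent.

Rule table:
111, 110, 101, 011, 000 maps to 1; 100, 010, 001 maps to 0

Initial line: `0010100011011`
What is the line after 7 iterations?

0001001011111
0100000111111
1001110111111
1001111111111
1001111111111  (fixed point — unchanged through iteration 7)

1001111111111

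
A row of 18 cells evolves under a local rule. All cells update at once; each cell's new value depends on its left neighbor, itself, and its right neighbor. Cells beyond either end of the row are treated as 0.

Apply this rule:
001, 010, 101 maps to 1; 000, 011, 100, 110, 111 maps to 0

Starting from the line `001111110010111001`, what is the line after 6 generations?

010000000111000011
110000001000000100
000000011000001100
000000100000010000
000001100000110000
000010000001000000

000010000001000000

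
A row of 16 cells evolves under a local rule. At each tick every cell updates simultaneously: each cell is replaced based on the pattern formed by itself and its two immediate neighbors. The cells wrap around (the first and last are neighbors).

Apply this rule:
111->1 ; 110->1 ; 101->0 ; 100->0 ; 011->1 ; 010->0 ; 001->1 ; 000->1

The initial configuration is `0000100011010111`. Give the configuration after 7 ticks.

0111001111000111
0111011111011111
0111011111011111  (fixed point — unchanged through tick 7)

0111011111011111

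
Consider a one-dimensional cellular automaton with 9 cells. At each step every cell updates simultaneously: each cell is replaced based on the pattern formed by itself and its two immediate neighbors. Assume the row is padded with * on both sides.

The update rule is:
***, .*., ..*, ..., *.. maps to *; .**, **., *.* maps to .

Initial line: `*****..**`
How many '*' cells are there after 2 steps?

****.**.*
***......
count of *: 3

3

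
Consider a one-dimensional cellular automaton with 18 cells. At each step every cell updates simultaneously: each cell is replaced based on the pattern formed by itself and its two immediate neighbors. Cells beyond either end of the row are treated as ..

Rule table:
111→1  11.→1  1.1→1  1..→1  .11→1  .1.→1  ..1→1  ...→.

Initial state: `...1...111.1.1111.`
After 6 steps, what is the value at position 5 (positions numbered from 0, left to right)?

..111.111111111111
.11111111111111111
111111111111111111
111111111111111111  (fixed point — unchanged through step 6)
position 5 holds 1

1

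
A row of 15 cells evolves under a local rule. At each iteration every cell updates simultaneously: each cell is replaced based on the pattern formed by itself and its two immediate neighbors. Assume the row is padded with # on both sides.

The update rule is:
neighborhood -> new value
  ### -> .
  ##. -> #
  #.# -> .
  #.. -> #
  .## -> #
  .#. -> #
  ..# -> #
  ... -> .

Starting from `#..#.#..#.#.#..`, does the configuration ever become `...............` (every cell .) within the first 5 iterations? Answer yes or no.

no

####.####.#.###
...#.#..#.#.#..
#.##.####.#.###
#.##.#..#.#.#..
#.##.####.#.###
iteration 5 is #.##.####.#.###, still not uniform .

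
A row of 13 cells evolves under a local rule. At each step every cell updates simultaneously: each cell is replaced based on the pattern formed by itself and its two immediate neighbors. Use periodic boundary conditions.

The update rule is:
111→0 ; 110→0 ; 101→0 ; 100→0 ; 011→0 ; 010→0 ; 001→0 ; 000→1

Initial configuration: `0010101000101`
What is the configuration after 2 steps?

1111111000111

0000000010000
1111111000111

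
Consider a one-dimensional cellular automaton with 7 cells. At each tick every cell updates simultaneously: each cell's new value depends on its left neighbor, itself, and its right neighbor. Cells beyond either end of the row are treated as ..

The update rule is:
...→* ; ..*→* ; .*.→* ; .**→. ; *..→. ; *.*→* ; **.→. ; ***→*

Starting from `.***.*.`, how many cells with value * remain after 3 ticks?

4

tick 1: *.*.**.
tick 2: ****...
tick 3: .**..**
count of *: 4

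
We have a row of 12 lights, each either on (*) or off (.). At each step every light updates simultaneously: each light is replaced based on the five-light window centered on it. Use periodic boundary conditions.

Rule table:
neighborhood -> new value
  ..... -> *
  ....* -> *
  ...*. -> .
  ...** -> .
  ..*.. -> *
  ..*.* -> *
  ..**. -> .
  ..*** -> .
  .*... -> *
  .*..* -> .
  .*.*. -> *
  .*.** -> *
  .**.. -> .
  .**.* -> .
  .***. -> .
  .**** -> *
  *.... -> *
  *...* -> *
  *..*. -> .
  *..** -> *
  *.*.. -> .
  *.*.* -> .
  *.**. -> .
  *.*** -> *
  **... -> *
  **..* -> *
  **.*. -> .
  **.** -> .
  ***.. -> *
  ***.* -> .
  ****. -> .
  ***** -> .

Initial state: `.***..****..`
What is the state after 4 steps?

***...****.*

...***.*.***
**......**.*
.******....*
***...****.*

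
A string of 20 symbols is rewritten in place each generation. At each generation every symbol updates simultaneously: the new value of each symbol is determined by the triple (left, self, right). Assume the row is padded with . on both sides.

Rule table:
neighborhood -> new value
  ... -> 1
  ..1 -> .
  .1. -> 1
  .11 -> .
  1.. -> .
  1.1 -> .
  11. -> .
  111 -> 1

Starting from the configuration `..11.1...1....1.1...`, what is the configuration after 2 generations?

1....1.1.1.11.1.1.11
1.11.1.1.1....1.1...

1.11.1.1.1....1.1...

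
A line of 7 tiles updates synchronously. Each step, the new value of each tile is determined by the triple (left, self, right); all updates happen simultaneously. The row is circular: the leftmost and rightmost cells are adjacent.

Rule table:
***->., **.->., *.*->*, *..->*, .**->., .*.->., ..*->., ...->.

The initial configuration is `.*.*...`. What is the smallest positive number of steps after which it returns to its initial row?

..*.*..
...*.*.
....*.*
*....*.
.*....*
*.*....
.*.*...

7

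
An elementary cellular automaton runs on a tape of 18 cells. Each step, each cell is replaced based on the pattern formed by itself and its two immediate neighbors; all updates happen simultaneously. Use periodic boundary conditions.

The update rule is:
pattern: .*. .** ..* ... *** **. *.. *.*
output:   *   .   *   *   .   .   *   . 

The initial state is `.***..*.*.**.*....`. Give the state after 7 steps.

*...****.....*****

*...***.*....*****
.***....*****.....
*...****.....*****
.***....*****.....  (repeats step 2; period 2)
step 7: *...****.....*****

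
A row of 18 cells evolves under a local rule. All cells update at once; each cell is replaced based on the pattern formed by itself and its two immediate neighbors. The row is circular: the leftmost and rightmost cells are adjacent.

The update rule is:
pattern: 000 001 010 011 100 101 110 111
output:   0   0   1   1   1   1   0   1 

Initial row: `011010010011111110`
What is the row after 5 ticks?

010111011011111101
111110110111111011
111101101111110111
111011011111101111
110110111111011111

110110111111011111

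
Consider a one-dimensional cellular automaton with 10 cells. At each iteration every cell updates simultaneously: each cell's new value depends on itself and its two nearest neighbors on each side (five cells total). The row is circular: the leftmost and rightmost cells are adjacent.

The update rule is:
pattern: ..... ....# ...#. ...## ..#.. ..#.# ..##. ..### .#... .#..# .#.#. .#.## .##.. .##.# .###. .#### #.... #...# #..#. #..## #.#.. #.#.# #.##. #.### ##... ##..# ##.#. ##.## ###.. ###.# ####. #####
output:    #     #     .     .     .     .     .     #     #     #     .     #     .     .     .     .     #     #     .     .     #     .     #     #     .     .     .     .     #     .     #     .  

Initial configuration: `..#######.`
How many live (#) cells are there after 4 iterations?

#.#....##.
..####....
#.#.##.###
...##..#.#
count of #: 4

4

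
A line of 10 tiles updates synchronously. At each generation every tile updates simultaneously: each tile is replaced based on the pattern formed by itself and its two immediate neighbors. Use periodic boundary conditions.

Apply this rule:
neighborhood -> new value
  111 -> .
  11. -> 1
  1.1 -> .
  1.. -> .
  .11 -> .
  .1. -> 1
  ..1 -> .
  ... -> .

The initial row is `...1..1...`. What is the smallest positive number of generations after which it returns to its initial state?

generation 1: ...1..1...

1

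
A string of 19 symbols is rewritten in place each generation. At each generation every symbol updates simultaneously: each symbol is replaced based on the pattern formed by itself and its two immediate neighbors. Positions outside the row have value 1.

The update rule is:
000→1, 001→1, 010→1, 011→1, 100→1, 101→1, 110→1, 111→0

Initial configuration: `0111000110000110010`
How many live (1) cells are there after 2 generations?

3

generation 1: 1101111111111111111
generation 2: 0111000000000000000
count of 1: 3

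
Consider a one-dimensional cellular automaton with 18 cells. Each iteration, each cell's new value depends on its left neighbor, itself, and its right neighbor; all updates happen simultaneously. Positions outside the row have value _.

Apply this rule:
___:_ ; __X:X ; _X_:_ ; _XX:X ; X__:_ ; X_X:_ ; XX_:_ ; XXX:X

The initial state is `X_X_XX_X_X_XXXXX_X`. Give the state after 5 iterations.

____X______XXXX___
___X______XXXX____
__X______XXXX_____
_X______XXXX______
X______XXXX_______

X______XXXX_______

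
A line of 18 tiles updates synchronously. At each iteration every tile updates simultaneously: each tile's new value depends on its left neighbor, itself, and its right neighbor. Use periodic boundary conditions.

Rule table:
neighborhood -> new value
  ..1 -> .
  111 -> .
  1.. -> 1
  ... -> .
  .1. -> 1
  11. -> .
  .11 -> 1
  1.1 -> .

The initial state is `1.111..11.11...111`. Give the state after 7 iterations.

..1..1.1..1.1..1..
..11.1.11.1.11.11.
..1..1.1..1.1..1.1
1.11.1.11.1.11.1.1
..1..1.1..1.1..1.1  (repeats iteration 3; period 2)
iteration 7: ..1..1.1..1.1..1.1

..1..1.1..1.1..1.1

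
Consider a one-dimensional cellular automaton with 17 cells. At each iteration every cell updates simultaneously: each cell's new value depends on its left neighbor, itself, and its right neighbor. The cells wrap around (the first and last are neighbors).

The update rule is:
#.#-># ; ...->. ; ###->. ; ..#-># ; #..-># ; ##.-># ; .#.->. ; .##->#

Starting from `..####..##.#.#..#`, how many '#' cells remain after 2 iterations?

11

###..######.#.##.
#.####....##.####
count of #: 11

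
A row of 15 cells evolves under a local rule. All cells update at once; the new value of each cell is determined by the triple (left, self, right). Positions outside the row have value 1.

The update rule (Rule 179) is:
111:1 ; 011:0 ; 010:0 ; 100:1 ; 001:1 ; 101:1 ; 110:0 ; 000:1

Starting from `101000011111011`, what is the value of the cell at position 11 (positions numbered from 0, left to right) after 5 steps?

0

step 1: 010111101110101
step 2: 101011010101010
step 3: 010100101010101
step 4: 101011010101010  (repeats step 2; period 2)
step 5: 010100101010101
position 11 holds 0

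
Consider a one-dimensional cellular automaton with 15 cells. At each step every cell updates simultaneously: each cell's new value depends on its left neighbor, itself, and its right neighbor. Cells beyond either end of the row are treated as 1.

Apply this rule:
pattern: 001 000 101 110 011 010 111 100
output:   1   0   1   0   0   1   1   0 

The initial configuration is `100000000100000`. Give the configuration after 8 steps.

step 1: 000000001100001
step 2: 000000010000010
step 3: 000000110000111
step 4: 000001000001011
step 5: 000011000011101
step 6: 000100000101010
step 7: 001100001111111
step 8: 010000010111111

010000010111111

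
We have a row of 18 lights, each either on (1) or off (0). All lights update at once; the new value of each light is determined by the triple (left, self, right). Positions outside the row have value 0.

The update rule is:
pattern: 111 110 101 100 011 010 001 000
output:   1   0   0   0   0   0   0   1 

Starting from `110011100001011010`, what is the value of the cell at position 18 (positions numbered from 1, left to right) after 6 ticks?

0

000001001100000000
111100000001111111
011001111100111110
000000111000011100
111110010011001001
011100000000000000
position 18 holds 0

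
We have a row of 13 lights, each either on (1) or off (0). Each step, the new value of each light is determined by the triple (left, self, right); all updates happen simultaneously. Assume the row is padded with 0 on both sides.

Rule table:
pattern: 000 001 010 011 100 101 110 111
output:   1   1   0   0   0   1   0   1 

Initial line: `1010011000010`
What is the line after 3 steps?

0100100011100
1001001101001
0010010010010

0010010010010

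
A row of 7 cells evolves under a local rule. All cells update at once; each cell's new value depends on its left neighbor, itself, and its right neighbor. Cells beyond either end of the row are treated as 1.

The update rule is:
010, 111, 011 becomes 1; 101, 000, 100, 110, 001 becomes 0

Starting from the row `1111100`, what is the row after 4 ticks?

1000000

1111000
1110000
1100000
1000000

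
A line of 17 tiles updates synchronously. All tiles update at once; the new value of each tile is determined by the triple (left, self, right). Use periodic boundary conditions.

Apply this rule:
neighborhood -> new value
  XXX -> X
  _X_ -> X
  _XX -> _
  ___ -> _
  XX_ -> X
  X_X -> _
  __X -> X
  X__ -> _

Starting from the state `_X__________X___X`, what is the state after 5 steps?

_X_____XX_X_X_X_X

_X_________XX__XX
_X________X_X_X_X
_X_______XX_X_X_X
_X______X_X_X_X_X
_X_____XX_X_X_X_X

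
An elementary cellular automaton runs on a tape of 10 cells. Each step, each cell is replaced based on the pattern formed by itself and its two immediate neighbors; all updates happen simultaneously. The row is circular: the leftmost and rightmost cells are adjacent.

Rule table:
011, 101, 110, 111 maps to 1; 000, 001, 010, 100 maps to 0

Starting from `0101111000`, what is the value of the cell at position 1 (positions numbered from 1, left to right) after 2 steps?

0

0011111000
0011111000
position 1 holds 0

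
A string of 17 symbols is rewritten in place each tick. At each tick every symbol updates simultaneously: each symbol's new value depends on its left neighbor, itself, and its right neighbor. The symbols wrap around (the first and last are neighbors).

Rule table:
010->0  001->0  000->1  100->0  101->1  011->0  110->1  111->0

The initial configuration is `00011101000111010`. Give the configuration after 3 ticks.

tick 1: 11000110010001100
tick 2: 01010010000100100
tick 3: 00100000110000001

00100000110000001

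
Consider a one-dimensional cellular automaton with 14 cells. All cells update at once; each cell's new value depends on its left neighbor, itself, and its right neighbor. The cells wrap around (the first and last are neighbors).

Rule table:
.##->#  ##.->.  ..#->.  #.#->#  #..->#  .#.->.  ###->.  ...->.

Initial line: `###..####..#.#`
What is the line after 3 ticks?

tick 1: ...#.#...#..##
tick 2: #...#.#...#.#.
tick 3: .#...#.#...#.#

.#...#.#...#.#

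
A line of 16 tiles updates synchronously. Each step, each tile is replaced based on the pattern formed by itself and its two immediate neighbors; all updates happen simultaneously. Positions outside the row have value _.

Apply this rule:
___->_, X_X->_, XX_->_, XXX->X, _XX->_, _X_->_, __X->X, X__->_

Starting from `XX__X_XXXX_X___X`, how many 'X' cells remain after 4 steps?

3

___X___XX_____X_
__X___X______X__
_X___X______X___
X___X______X____
count of X: 3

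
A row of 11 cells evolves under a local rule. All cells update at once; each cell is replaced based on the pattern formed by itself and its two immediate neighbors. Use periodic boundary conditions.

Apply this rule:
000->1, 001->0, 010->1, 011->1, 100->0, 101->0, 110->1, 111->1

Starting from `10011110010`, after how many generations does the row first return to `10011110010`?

generation 1: 10011110010

1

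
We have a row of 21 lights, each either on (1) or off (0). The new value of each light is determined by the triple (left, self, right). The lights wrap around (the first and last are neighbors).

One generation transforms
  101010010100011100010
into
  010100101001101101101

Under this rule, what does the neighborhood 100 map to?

At position 5 the neighborhood is 100; the next row has 0 there.

0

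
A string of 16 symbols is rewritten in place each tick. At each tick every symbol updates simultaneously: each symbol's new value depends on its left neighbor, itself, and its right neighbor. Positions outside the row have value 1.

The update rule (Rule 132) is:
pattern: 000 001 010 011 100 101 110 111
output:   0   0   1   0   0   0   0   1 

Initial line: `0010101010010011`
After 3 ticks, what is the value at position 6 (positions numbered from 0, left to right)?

0010101010010001
0010101010010000
0010101010010000
position 6 holds 1

1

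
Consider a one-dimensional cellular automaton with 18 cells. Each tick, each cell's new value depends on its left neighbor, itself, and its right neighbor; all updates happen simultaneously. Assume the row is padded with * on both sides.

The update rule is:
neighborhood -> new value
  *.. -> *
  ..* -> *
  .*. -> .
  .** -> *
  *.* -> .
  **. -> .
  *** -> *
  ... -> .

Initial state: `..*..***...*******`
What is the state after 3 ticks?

.****.*..*********

tick 1: **.****.*.********
tick 2: *..***....********
tick 3: .****.*..*********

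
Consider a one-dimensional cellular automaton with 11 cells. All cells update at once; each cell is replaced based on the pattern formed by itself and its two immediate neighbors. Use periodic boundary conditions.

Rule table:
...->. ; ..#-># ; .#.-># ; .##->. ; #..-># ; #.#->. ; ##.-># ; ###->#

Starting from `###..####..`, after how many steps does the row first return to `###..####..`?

22

step 1: .####.#####
step 2: ..###..####
step 3: ##.####.###
step 4: ##..###..##
step 5: ####.####.#
step 6: ####..###..
step 7: .#####.####
step 8: ..####..###
step 9: ##.#####.##
step 10: ##..####..#
step 11: ####.#####.
step 12: .###..####.
step 13: #.####.####
step 14: #..###..###
step 15: ###.####.##
step 16: ###..###..#
step 17: #####.####.
step 18: .####..###.
step 19: #.#####.###
step 20: #..####..##
step 21: ###.#####.#
step 22: ###..####..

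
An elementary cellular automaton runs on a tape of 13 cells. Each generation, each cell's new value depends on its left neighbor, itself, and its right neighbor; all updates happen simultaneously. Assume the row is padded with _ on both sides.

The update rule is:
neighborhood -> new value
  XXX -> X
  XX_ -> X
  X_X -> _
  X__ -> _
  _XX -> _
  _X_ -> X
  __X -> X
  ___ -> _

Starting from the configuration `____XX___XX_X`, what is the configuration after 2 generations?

___X_X__X_X_X
__XX_X_XX_X_X

__XX_X_XX_X_X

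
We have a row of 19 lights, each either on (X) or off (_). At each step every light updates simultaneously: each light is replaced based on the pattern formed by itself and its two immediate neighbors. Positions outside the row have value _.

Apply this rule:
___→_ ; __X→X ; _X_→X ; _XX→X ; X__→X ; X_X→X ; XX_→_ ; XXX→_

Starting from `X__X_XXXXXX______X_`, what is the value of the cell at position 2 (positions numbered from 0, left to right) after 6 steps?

_

XXXXXX_____X____XXX
X_____X___XXX__XX__
XX___XXX_XX__XXX_X_
X_X_XX__XX_XXX__XXX
XXXXX_XXX_XX__XXX__
X____XX__XX_XXX__X_
position 2 holds _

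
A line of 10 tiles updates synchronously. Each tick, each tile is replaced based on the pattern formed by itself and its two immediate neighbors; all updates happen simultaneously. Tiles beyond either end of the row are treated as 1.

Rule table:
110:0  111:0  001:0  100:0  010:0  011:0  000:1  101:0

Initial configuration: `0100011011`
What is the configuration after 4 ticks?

0001000000
0100011110
0001000000  (repeats tick 1; period 2)
tick 4: 0100011110

0100011110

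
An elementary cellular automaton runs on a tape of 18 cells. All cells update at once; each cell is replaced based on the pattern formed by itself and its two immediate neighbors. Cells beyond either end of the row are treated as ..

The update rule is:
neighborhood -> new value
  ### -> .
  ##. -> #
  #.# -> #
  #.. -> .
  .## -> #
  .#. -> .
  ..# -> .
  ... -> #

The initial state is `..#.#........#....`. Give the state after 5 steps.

#..#..######...###
......#....#.#.#.#
#####...##..#.#.#.
#...#.#.##...#.#..
..#..#.###.#..#..#

..#..#.###.#..#..#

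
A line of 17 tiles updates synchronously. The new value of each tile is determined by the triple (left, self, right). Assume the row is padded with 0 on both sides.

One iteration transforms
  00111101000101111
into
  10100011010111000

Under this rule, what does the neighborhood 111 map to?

0

At position 3 the neighborhood is 111; the next row has 0 there.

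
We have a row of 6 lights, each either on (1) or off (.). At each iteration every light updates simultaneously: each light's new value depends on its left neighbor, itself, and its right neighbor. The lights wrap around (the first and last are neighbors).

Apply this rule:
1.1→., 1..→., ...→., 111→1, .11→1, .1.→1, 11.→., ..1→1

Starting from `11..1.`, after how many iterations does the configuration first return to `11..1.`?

iteration 1: 1..11.
iteration 2: 1.11..
iteration 3: 1.1..1
iteration 4: ..1.11
iteration 5: .11.1.
iteration 6: 11..1.

6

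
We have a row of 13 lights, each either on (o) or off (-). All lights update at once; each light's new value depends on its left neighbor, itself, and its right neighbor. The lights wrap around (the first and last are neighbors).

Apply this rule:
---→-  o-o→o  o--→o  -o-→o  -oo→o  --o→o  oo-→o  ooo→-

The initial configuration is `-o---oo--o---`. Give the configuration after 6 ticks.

ooo-ooooooo--
o-ooo-----ooo
ooo-oo---oo--
o-ooooo-ooooo
ooo---ooo----
o-oo-oo-oo--o

o-oo-oo-oo--o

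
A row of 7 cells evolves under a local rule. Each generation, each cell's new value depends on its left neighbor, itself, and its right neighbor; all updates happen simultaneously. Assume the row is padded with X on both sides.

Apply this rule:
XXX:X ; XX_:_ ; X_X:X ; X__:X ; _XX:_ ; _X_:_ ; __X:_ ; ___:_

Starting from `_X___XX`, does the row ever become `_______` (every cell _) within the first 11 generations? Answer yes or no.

no

X_X___X
_X_X___
X_X_X__
_X_X_X_
X_X_X_X
_X_X_X_  (repeats generation 4; period 2)
generation 11: X_X_X_X
generation 11 is X_X_X_X, still not uniform _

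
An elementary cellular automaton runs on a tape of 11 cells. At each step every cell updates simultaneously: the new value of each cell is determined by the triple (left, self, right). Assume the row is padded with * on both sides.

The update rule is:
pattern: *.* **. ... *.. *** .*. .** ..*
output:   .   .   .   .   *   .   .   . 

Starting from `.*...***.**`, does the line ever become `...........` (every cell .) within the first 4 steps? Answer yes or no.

step 1: ......*...*
step 2: ...........
all cells are . at step 2

yes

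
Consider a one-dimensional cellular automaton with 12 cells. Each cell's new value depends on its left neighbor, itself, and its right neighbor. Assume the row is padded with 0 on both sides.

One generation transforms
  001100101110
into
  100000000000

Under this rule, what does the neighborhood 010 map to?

At position 6 the neighborhood is 010; the next row has 0 there.

0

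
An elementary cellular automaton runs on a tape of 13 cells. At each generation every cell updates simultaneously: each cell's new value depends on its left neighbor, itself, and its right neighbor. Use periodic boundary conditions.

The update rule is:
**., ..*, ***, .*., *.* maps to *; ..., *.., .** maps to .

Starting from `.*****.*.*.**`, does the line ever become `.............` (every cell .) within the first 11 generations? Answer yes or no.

no

*.*********.*
**.*********.
.**.*********
*.**.********
**.**.*******
***.**.******
****.**.*****
*****.**.****
******.**.***
*******.**.**
********.**.*
generation 11 is ********.**.*, still not uniform .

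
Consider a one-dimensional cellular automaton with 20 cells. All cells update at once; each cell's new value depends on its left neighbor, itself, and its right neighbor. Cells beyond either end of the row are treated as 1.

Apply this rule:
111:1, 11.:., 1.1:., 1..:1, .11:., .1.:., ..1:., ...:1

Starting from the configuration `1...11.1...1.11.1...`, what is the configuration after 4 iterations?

.11.....11.......11.
...1111...111111....
11..11.11..1111.111.
1.1......1..11...1..

1.1......1..11...1..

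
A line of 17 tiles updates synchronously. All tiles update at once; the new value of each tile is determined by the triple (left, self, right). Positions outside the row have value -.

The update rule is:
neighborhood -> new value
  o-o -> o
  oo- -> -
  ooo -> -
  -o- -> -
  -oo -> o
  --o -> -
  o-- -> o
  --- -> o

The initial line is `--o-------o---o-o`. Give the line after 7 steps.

o--oo-o-o--o-o-o-

o--oooooo--oo--o-
-o-o-----o-o-o--o
--o-oooo--o-o-o--
o--oo---o--o-o-oo
-o-o-oo--o--o-oo-
--o-oo-o--o--oo-o
o--oo-o-o--o-o-o-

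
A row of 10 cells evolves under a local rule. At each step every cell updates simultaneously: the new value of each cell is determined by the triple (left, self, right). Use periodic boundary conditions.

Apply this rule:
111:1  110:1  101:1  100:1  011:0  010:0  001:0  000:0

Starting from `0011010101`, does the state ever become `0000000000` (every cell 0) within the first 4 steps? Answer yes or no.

1001101010
0100110101
1010011010
0101001101
step 4 is 0101001101, still not uniform 0

no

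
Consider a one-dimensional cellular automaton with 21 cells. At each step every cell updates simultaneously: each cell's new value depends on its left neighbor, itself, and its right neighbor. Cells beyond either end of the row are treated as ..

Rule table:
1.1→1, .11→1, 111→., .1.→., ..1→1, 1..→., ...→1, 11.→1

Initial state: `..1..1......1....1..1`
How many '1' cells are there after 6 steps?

11..1..11111..111..1.
11.1..11...1.11.1.1..
111..111.11.1111.1..1
1.1.11.111111..11..1.
.1.11111....1.111.1..
1.11...1.111.11.11..1
count of 1: 12

12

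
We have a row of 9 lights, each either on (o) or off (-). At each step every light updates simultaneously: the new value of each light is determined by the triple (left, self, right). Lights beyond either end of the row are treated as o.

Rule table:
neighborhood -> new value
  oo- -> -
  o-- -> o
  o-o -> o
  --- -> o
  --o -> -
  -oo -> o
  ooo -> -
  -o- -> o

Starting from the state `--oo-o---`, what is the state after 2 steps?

o-o-oooo-
-oooo---o

-oooo---o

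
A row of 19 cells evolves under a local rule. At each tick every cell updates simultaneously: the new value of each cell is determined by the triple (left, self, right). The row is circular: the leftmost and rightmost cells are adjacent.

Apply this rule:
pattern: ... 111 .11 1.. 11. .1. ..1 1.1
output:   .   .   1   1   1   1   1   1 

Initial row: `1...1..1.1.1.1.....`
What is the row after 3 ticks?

11.111111111111...1
.111..........11.11
11.11........111111

11.11........111111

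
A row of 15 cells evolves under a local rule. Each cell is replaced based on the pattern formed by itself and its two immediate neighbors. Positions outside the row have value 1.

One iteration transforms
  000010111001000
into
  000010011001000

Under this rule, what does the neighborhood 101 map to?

At position 5 the neighborhood is 101; the next row has 0 there.

0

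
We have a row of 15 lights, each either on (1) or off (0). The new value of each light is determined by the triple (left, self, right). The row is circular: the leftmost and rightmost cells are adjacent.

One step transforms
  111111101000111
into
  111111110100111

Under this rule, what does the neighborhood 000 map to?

0

At position 10 the neighborhood is 000; the next row has 0 there.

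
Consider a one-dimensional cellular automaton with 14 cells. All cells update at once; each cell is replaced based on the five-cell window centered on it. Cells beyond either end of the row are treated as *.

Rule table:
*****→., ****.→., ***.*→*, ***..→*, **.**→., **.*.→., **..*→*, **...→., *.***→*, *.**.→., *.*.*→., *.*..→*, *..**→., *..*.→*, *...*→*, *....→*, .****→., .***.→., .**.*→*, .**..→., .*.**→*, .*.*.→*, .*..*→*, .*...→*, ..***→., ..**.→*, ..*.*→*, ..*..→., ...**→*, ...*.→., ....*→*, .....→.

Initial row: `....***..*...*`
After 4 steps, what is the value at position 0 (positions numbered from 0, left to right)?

*

step 1: .***..***.***.
step 2: .*.**...*.*.*.
step 3: ..*...*.**.*.*
step 4: **.**.**.*..**
position 0 holds *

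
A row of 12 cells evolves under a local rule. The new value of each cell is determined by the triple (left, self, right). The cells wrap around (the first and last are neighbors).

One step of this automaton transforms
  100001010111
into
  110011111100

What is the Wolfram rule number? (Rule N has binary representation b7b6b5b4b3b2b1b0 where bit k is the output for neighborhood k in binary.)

126

position 10: 111 → 0  (bit 7 = 0)
position 0: 110 → 1  (bit 6 = 1)
position 6: 101 → 1  (bit 5 = 1)
position 1: 100 → 1  (bit 4 = 1)
position 9: 011 → 1  (bit 3 = 1)
position 5: 010 → 1  (bit 2 = 1)
position 4: 001 → 1  (bit 1 = 1)
position 2: 000 → 0  (bit 0 = 0)
bits b7..b0 = 01111110 = 126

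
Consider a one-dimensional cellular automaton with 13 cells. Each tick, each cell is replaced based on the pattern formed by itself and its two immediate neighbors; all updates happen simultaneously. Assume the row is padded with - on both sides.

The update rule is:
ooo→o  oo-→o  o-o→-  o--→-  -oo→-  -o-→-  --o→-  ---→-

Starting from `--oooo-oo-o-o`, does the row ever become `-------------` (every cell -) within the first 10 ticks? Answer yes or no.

yes

---ooo--o----
----oo-------
-----o-------
-------------
all cells are - at tick 4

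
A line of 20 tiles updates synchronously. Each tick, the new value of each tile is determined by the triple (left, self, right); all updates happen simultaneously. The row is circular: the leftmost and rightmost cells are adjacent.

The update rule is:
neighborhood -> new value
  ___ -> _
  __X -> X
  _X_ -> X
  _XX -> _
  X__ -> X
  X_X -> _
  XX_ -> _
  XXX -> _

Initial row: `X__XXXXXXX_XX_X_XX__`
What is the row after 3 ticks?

tick 1: XXX___________X___XX
tick 2: ___X_________XXX_X__
tick 3: __XXX_______X____XX_

__XXX_______X____XX_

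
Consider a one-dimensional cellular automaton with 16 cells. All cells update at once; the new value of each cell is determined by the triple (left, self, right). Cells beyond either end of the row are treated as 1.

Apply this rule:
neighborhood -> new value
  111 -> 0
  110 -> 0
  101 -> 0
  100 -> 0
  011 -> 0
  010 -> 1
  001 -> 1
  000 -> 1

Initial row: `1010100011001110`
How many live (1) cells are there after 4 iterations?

0010101100010000
0110100001110111
0000101110000000
0111100000111111
count of 1: 10

10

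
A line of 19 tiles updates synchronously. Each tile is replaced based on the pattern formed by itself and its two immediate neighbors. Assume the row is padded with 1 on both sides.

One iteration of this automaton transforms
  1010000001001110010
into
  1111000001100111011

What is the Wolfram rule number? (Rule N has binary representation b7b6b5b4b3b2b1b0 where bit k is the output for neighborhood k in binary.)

244

position 13: 111 → 1  (bit 7 = 1)
position 0: 110 → 1  (bit 6 = 1)
position 1: 101 → 1  (bit 5 = 1)
position 3: 100 → 1  (bit 4 = 1)
position 12: 011 → 0  (bit 3 = 0)
position 2: 010 → 1  (bit 2 = 1)
position 8: 001 → 0  (bit 1 = 0)
position 4: 000 → 0  (bit 0 = 0)
bits b7..b0 = 11110100 = 244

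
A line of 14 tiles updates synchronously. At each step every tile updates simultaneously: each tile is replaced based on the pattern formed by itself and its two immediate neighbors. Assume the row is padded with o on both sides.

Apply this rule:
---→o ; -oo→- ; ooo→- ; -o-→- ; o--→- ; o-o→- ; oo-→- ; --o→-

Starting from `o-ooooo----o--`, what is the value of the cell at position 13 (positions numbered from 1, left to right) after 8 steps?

step 1: --------oo----
step 2: -oooooo----oo-
step 3: --------oo----  (repeats step 1; period 2)
step 8: -oooooo----oo-
position 13 holds o

o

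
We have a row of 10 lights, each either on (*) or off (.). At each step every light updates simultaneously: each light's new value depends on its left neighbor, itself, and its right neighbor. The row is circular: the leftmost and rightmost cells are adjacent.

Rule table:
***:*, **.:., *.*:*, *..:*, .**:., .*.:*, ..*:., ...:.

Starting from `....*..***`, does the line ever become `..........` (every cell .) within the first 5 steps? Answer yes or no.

no

step 1: *...**..*.
step 2: **....*.**
step 3: *.*...**.*
step 4: .***....*.
step 5: ..*.*...**
step 5 is ..*.*...**, still not uniform .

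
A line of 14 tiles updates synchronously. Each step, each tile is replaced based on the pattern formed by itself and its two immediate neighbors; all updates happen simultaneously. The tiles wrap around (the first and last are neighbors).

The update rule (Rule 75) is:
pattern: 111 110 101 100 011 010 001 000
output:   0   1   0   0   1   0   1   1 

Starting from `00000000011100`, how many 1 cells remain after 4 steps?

6

11111111110101
00000000010001
01111111100110
11000000101110
count of 1: 6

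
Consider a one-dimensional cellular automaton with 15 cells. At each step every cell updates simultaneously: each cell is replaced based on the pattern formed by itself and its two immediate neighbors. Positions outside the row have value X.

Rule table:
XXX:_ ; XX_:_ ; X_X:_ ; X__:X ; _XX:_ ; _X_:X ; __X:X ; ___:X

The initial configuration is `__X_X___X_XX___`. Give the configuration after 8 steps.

XXX_XXXXX___XXX
_________XXX___
XXXXXXXXX___XXX
_________XXX___  (repeats step 2; period 2)
step 8: _________XXX___

_________XXX___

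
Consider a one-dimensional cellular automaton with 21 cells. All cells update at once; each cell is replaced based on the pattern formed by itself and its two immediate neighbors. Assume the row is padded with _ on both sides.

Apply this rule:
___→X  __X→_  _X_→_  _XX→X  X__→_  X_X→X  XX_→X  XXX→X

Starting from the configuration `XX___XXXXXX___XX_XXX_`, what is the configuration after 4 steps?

XXXXXXXXXXXXXXXXXXXX_

XX_X_XXXXXX_X_XXXXXX_
XXX_XXXXXXXX_XXXXXXX_
XXXXXXXXXXXXXXXXXXXX_
XXXXXXXXXXXXXXXXXXXX_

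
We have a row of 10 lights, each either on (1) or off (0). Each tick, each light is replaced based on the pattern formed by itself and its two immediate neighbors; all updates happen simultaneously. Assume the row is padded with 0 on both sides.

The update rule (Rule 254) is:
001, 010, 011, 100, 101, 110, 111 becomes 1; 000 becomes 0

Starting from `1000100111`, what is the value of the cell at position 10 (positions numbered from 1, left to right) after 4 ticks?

1

1101111111
1111111111
1111111111  (fixed point — unchanged through tick 4)
position 10 holds 1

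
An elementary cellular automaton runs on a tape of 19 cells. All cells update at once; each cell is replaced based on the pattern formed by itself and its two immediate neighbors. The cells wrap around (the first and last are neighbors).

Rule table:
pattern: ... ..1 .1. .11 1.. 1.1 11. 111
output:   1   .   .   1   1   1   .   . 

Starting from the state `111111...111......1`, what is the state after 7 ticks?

tick 1: ......11.1..11111.1
tick 2: 11111.1.1.1.1....1.
tick 3: 1....1.1.1.1.111..1
tick 4: .111..1.1.1.11..1.1
tick 5: 11..1..1.1.11.1..1.
tick 6: 1.1..1..1.11.1.1..1
tick 7: .1.1..1..11.1.1.1.1

.1.1..1..11.1.1.1.1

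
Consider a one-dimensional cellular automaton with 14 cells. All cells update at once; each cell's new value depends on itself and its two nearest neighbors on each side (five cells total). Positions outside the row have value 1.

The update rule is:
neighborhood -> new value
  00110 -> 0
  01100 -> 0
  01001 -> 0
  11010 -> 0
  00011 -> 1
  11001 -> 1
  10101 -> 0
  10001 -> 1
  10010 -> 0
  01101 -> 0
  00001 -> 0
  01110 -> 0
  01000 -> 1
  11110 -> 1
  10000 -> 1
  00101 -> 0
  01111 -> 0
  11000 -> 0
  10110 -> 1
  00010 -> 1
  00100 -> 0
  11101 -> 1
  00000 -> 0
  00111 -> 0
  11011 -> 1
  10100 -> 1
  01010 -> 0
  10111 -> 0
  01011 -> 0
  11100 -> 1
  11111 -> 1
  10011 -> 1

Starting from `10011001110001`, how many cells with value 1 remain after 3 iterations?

iteration 1: 11100110010110
iteration 2: 11111001000101
iteration 3: 11111100111000
count of 1: 9

9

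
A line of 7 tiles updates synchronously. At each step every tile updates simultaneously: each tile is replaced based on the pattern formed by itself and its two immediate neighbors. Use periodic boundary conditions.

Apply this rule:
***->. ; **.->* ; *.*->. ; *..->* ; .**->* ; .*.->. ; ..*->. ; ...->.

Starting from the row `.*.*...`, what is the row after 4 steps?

*......

....*..
.....*.
......*
*......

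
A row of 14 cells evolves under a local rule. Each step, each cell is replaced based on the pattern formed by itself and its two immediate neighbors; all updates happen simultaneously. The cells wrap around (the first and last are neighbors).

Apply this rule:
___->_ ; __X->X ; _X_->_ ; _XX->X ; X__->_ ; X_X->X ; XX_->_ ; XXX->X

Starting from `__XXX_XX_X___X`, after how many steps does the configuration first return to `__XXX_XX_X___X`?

14

_XXX_XX_X___X_
XXX_XX_X___X__
XX_XX_X___X__X
X_XX_X___X__XX
_XX_X___X__XXX
XX_X___X__XXX_
X_X___X__XXX_X
_X___X__XXX_XX
X___X__XXX_XX_
___X__XXX_XX_X
__X__XXX_XX_X_
_X__XXX_XX_X__
X__XXX_XX_X___
__XXX_XX_X___X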